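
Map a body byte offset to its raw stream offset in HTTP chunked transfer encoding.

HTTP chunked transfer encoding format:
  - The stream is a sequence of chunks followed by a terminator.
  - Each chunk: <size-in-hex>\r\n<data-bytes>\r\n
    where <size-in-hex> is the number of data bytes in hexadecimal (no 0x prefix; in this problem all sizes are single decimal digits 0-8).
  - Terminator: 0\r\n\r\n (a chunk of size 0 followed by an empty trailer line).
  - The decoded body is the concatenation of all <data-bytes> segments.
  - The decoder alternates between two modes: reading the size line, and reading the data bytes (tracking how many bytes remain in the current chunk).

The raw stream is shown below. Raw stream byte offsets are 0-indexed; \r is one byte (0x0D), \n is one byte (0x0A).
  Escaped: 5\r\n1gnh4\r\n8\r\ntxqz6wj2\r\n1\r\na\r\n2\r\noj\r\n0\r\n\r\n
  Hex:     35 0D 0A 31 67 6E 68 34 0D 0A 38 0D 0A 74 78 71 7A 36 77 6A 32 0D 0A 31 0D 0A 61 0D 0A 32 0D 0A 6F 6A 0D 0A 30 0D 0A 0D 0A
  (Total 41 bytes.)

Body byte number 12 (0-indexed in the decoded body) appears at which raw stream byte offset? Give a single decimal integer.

Answer: 20

Derivation:
Chunk 1: stream[0..1]='5' size=0x5=5, data at stream[3..8]='1gnh4' -> body[0..5], body so far='1gnh4'
Chunk 2: stream[10..11]='8' size=0x8=8, data at stream[13..21]='txqz6wj2' -> body[5..13], body so far='1gnh4txqz6wj2'
Chunk 3: stream[23..24]='1' size=0x1=1, data at stream[26..27]='a' -> body[13..14], body so far='1gnh4txqz6wj2a'
Chunk 4: stream[29..30]='2' size=0x2=2, data at stream[32..34]='oj' -> body[14..16], body so far='1gnh4txqz6wj2aoj'
Chunk 5: stream[36..37]='0' size=0 (terminator). Final body='1gnh4txqz6wj2aoj' (16 bytes)
Body byte 12 at stream offset 20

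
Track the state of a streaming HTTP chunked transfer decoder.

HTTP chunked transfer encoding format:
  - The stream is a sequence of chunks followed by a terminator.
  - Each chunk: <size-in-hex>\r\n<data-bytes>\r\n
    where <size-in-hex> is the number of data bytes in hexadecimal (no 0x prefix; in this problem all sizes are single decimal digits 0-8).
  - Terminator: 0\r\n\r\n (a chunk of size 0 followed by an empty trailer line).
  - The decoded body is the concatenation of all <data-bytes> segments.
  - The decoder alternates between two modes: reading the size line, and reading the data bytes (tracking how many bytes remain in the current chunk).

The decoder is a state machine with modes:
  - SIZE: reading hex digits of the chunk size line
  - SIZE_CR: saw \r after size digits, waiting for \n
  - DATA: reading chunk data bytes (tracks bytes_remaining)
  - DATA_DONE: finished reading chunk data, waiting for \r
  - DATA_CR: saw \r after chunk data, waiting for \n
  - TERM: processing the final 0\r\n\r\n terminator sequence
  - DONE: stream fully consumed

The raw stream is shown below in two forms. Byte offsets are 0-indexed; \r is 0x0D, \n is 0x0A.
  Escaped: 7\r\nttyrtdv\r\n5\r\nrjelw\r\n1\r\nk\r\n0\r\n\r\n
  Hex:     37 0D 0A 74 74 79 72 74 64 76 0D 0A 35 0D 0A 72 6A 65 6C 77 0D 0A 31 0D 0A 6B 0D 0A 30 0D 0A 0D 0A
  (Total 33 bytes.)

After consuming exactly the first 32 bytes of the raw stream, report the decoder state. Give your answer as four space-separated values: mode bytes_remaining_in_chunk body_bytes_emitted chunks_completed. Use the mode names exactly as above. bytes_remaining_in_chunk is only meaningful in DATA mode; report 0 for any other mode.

Answer: TERM 0 13 3

Derivation:
Byte 0 = '7': mode=SIZE remaining=0 emitted=0 chunks_done=0
Byte 1 = 0x0D: mode=SIZE_CR remaining=0 emitted=0 chunks_done=0
Byte 2 = 0x0A: mode=DATA remaining=7 emitted=0 chunks_done=0
Byte 3 = 't': mode=DATA remaining=6 emitted=1 chunks_done=0
Byte 4 = 't': mode=DATA remaining=5 emitted=2 chunks_done=0
Byte 5 = 'y': mode=DATA remaining=4 emitted=3 chunks_done=0
Byte 6 = 'r': mode=DATA remaining=3 emitted=4 chunks_done=0
Byte 7 = 't': mode=DATA remaining=2 emitted=5 chunks_done=0
Byte 8 = 'd': mode=DATA remaining=1 emitted=6 chunks_done=0
Byte 9 = 'v': mode=DATA_DONE remaining=0 emitted=7 chunks_done=0
Byte 10 = 0x0D: mode=DATA_CR remaining=0 emitted=7 chunks_done=0
Byte 11 = 0x0A: mode=SIZE remaining=0 emitted=7 chunks_done=1
Byte 12 = '5': mode=SIZE remaining=0 emitted=7 chunks_done=1
Byte 13 = 0x0D: mode=SIZE_CR remaining=0 emitted=7 chunks_done=1
Byte 14 = 0x0A: mode=DATA remaining=5 emitted=7 chunks_done=1
Byte 15 = 'r': mode=DATA remaining=4 emitted=8 chunks_done=1
Byte 16 = 'j': mode=DATA remaining=3 emitted=9 chunks_done=1
Byte 17 = 'e': mode=DATA remaining=2 emitted=10 chunks_done=1
Byte 18 = 'l': mode=DATA remaining=1 emitted=11 chunks_done=1
Byte 19 = 'w': mode=DATA_DONE remaining=0 emitted=12 chunks_done=1
Byte 20 = 0x0D: mode=DATA_CR remaining=0 emitted=12 chunks_done=1
Byte 21 = 0x0A: mode=SIZE remaining=0 emitted=12 chunks_done=2
Byte 22 = '1': mode=SIZE remaining=0 emitted=12 chunks_done=2
Byte 23 = 0x0D: mode=SIZE_CR remaining=0 emitted=12 chunks_done=2
Byte 24 = 0x0A: mode=DATA remaining=1 emitted=12 chunks_done=2
Byte 25 = 'k': mode=DATA_DONE remaining=0 emitted=13 chunks_done=2
Byte 26 = 0x0D: mode=DATA_CR remaining=0 emitted=13 chunks_done=2
Byte 27 = 0x0A: mode=SIZE remaining=0 emitted=13 chunks_done=3
Byte 28 = '0': mode=SIZE remaining=0 emitted=13 chunks_done=3
Byte 29 = 0x0D: mode=SIZE_CR remaining=0 emitted=13 chunks_done=3
Byte 30 = 0x0A: mode=TERM remaining=0 emitted=13 chunks_done=3
Byte 31 = 0x0D: mode=TERM remaining=0 emitted=13 chunks_done=3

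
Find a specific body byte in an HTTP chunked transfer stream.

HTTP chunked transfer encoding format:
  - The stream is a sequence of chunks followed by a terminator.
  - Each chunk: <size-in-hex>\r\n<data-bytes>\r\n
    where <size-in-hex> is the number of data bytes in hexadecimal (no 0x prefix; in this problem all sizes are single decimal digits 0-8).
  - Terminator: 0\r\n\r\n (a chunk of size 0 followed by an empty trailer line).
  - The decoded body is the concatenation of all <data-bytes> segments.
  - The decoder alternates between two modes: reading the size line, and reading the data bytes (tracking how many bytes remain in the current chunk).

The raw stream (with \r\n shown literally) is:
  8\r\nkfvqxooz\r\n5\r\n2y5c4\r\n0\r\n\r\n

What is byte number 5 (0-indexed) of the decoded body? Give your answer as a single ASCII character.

Answer: o

Derivation:
Chunk 1: stream[0..1]='8' size=0x8=8, data at stream[3..11]='kfvqxooz' -> body[0..8], body so far='kfvqxooz'
Chunk 2: stream[13..14]='5' size=0x5=5, data at stream[16..21]='2y5c4' -> body[8..13], body so far='kfvqxooz2y5c4'
Chunk 3: stream[23..24]='0' size=0 (terminator). Final body='kfvqxooz2y5c4' (13 bytes)
Body byte 5 = 'o'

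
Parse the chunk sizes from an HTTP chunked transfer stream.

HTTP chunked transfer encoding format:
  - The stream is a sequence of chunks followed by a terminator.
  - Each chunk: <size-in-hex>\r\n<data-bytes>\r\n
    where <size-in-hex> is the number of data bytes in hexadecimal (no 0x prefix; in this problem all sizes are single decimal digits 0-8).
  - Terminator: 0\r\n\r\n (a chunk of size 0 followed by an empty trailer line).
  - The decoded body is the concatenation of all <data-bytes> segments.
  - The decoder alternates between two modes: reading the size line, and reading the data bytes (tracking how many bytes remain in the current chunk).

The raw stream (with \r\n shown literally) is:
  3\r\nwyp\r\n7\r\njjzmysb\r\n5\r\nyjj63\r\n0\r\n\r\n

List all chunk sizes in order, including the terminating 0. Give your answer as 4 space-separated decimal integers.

Answer: 3 7 5 0

Derivation:
Chunk 1: stream[0..1]='3' size=0x3=3, data at stream[3..6]='wyp' -> body[0..3], body so far='wyp'
Chunk 2: stream[8..9]='7' size=0x7=7, data at stream[11..18]='jjzmysb' -> body[3..10], body so far='wypjjzmysb'
Chunk 3: stream[20..21]='5' size=0x5=5, data at stream[23..28]='yjj63' -> body[10..15], body so far='wypjjzmysbyjj63'
Chunk 4: stream[30..31]='0' size=0 (terminator). Final body='wypjjzmysbyjj63' (15 bytes)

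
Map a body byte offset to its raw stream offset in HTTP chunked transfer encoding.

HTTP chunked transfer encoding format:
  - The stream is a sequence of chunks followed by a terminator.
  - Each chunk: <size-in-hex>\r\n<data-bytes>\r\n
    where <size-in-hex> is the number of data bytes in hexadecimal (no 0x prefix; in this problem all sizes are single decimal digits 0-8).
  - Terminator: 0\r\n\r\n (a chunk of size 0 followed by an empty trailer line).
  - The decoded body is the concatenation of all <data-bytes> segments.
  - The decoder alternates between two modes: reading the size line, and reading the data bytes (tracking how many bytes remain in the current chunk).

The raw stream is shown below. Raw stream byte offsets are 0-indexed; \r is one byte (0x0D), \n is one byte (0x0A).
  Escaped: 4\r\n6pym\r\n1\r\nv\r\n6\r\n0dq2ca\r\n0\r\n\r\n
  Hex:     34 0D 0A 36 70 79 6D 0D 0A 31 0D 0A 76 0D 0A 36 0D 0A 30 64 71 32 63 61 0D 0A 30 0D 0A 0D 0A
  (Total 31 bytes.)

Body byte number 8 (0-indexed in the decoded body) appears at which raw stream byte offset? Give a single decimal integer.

Answer: 21

Derivation:
Chunk 1: stream[0..1]='4' size=0x4=4, data at stream[3..7]='6pym' -> body[0..4], body so far='6pym'
Chunk 2: stream[9..10]='1' size=0x1=1, data at stream[12..13]='v' -> body[4..5], body so far='6pymv'
Chunk 3: stream[15..16]='6' size=0x6=6, data at stream[18..24]='0dq2ca' -> body[5..11], body so far='6pymv0dq2ca'
Chunk 4: stream[26..27]='0' size=0 (terminator). Final body='6pymv0dq2ca' (11 bytes)
Body byte 8 at stream offset 21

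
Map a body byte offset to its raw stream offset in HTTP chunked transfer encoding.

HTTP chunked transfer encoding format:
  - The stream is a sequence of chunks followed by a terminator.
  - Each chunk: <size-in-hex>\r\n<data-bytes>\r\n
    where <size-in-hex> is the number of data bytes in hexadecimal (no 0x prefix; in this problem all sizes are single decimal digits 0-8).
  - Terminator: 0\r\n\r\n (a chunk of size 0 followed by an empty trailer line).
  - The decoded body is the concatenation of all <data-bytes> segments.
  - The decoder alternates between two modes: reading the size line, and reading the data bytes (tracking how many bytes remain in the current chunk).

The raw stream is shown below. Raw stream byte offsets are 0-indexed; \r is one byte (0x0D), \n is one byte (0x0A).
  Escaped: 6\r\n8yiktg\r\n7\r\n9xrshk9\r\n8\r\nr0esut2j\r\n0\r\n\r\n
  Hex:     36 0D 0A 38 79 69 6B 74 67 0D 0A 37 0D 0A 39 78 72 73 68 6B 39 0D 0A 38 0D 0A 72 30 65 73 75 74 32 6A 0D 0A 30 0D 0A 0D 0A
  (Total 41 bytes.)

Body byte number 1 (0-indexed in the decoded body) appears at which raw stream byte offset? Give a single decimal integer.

Chunk 1: stream[0..1]='6' size=0x6=6, data at stream[3..9]='8yiktg' -> body[0..6], body so far='8yiktg'
Chunk 2: stream[11..12]='7' size=0x7=7, data at stream[14..21]='9xrshk9' -> body[6..13], body so far='8yiktg9xrshk9'
Chunk 3: stream[23..24]='8' size=0x8=8, data at stream[26..34]='r0esut2j' -> body[13..21], body so far='8yiktg9xrshk9r0esut2j'
Chunk 4: stream[36..37]='0' size=0 (terminator). Final body='8yiktg9xrshk9r0esut2j' (21 bytes)
Body byte 1 at stream offset 4

Answer: 4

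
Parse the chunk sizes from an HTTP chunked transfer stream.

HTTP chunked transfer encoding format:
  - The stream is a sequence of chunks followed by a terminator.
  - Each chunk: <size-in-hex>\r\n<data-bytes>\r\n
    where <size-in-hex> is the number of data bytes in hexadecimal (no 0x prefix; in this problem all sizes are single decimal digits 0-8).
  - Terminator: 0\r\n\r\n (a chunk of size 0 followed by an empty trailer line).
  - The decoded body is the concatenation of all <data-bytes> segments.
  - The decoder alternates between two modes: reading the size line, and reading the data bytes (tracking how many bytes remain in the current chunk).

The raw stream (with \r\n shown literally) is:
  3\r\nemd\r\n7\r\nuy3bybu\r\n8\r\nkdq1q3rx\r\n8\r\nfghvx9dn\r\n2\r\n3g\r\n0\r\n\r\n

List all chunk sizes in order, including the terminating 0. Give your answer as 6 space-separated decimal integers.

Answer: 3 7 8 8 2 0

Derivation:
Chunk 1: stream[0..1]='3' size=0x3=3, data at stream[3..6]='emd' -> body[0..3], body so far='emd'
Chunk 2: stream[8..9]='7' size=0x7=7, data at stream[11..18]='uy3bybu' -> body[3..10], body so far='emduy3bybu'
Chunk 3: stream[20..21]='8' size=0x8=8, data at stream[23..31]='kdq1q3rx' -> body[10..18], body so far='emduy3bybukdq1q3rx'
Chunk 4: stream[33..34]='8' size=0x8=8, data at stream[36..44]='fghvx9dn' -> body[18..26], body so far='emduy3bybukdq1q3rxfghvx9dn'
Chunk 5: stream[46..47]='2' size=0x2=2, data at stream[49..51]='3g' -> body[26..28], body so far='emduy3bybukdq1q3rxfghvx9dn3g'
Chunk 6: stream[53..54]='0' size=0 (terminator). Final body='emduy3bybukdq1q3rxfghvx9dn3g' (28 bytes)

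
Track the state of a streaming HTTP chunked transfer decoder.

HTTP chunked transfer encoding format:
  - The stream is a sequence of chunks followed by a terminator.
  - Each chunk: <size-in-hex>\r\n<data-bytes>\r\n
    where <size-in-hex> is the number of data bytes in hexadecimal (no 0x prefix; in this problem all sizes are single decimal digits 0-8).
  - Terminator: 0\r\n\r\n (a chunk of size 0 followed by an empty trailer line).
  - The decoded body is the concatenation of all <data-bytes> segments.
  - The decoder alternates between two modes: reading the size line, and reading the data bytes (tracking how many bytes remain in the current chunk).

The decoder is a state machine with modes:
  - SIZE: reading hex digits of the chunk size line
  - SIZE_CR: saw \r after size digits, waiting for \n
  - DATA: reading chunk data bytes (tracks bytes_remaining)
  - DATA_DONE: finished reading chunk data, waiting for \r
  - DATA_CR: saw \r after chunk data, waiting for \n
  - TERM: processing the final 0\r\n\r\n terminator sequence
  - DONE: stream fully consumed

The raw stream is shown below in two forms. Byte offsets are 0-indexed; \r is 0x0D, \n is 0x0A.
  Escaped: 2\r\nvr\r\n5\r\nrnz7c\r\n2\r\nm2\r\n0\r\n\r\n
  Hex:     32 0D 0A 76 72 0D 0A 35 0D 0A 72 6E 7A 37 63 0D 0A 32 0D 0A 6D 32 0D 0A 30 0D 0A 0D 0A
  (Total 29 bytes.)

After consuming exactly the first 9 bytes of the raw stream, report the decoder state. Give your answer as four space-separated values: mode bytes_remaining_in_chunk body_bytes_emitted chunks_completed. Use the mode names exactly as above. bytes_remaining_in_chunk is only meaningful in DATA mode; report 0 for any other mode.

Answer: SIZE_CR 0 2 1

Derivation:
Byte 0 = '2': mode=SIZE remaining=0 emitted=0 chunks_done=0
Byte 1 = 0x0D: mode=SIZE_CR remaining=0 emitted=0 chunks_done=0
Byte 2 = 0x0A: mode=DATA remaining=2 emitted=0 chunks_done=0
Byte 3 = 'v': mode=DATA remaining=1 emitted=1 chunks_done=0
Byte 4 = 'r': mode=DATA_DONE remaining=0 emitted=2 chunks_done=0
Byte 5 = 0x0D: mode=DATA_CR remaining=0 emitted=2 chunks_done=0
Byte 6 = 0x0A: mode=SIZE remaining=0 emitted=2 chunks_done=1
Byte 7 = '5': mode=SIZE remaining=0 emitted=2 chunks_done=1
Byte 8 = 0x0D: mode=SIZE_CR remaining=0 emitted=2 chunks_done=1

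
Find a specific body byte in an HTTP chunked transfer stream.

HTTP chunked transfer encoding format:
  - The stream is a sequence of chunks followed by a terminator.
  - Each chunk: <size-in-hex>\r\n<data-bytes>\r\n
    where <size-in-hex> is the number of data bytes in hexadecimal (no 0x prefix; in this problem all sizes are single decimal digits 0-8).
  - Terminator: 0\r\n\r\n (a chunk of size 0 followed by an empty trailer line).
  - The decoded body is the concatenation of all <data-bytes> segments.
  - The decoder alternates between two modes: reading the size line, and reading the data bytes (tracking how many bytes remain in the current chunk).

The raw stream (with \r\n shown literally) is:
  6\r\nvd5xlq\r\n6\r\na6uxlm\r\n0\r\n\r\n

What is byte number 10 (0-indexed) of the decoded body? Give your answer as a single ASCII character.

Answer: l

Derivation:
Chunk 1: stream[0..1]='6' size=0x6=6, data at stream[3..9]='vd5xlq' -> body[0..6], body so far='vd5xlq'
Chunk 2: stream[11..12]='6' size=0x6=6, data at stream[14..20]='a6uxlm' -> body[6..12], body so far='vd5xlqa6uxlm'
Chunk 3: stream[22..23]='0' size=0 (terminator). Final body='vd5xlqa6uxlm' (12 bytes)
Body byte 10 = 'l'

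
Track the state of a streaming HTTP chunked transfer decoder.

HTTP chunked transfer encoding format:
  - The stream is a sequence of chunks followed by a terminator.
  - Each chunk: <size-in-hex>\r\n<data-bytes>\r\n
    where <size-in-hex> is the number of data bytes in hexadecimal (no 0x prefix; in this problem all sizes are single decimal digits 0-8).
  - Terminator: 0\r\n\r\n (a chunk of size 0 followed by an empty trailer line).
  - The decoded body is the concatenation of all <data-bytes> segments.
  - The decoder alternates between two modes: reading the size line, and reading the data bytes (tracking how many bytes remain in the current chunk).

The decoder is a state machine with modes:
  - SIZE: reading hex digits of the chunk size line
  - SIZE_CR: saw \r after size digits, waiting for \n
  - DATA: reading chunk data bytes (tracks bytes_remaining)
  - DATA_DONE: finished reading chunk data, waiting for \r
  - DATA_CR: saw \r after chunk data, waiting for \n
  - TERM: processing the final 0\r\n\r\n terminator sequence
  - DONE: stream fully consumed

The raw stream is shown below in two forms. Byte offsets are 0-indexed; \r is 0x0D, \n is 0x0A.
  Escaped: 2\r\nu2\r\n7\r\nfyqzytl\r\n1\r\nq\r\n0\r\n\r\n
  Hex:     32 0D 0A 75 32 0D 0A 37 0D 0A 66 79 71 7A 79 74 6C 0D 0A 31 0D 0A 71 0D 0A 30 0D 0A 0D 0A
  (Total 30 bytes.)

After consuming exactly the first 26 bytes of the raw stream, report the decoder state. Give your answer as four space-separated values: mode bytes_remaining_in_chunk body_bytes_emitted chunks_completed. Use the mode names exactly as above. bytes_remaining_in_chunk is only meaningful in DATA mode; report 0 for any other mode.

Answer: SIZE 0 10 3

Derivation:
Byte 0 = '2': mode=SIZE remaining=0 emitted=0 chunks_done=0
Byte 1 = 0x0D: mode=SIZE_CR remaining=0 emitted=0 chunks_done=0
Byte 2 = 0x0A: mode=DATA remaining=2 emitted=0 chunks_done=0
Byte 3 = 'u': mode=DATA remaining=1 emitted=1 chunks_done=0
Byte 4 = '2': mode=DATA_DONE remaining=0 emitted=2 chunks_done=0
Byte 5 = 0x0D: mode=DATA_CR remaining=0 emitted=2 chunks_done=0
Byte 6 = 0x0A: mode=SIZE remaining=0 emitted=2 chunks_done=1
Byte 7 = '7': mode=SIZE remaining=0 emitted=2 chunks_done=1
Byte 8 = 0x0D: mode=SIZE_CR remaining=0 emitted=2 chunks_done=1
Byte 9 = 0x0A: mode=DATA remaining=7 emitted=2 chunks_done=1
Byte 10 = 'f': mode=DATA remaining=6 emitted=3 chunks_done=1
Byte 11 = 'y': mode=DATA remaining=5 emitted=4 chunks_done=1
Byte 12 = 'q': mode=DATA remaining=4 emitted=5 chunks_done=1
Byte 13 = 'z': mode=DATA remaining=3 emitted=6 chunks_done=1
Byte 14 = 'y': mode=DATA remaining=2 emitted=7 chunks_done=1
Byte 15 = 't': mode=DATA remaining=1 emitted=8 chunks_done=1
Byte 16 = 'l': mode=DATA_DONE remaining=0 emitted=9 chunks_done=1
Byte 17 = 0x0D: mode=DATA_CR remaining=0 emitted=9 chunks_done=1
Byte 18 = 0x0A: mode=SIZE remaining=0 emitted=9 chunks_done=2
Byte 19 = '1': mode=SIZE remaining=0 emitted=9 chunks_done=2
Byte 20 = 0x0D: mode=SIZE_CR remaining=0 emitted=9 chunks_done=2
Byte 21 = 0x0A: mode=DATA remaining=1 emitted=9 chunks_done=2
Byte 22 = 'q': mode=DATA_DONE remaining=0 emitted=10 chunks_done=2
Byte 23 = 0x0D: mode=DATA_CR remaining=0 emitted=10 chunks_done=2
Byte 24 = 0x0A: mode=SIZE remaining=0 emitted=10 chunks_done=3
Byte 25 = '0': mode=SIZE remaining=0 emitted=10 chunks_done=3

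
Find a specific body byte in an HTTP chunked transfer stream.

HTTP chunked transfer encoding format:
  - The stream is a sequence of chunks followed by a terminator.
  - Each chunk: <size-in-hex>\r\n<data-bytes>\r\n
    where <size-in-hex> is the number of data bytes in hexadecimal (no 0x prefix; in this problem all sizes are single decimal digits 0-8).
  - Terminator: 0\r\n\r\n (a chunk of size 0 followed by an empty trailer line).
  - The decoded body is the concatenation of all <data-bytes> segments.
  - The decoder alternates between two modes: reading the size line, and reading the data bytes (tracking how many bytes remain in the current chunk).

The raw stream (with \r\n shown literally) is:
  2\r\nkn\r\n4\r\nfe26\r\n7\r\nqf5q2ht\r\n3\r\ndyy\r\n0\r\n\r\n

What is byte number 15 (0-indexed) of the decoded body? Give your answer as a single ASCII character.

Chunk 1: stream[0..1]='2' size=0x2=2, data at stream[3..5]='kn' -> body[0..2], body so far='kn'
Chunk 2: stream[7..8]='4' size=0x4=4, data at stream[10..14]='fe26' -> body[2..6], body so far='knfe26'
Chunk 3: stream[16..17]='7' size=0x7=7, data at stream[19..26]='qf5q2ht' -> body[6..13], body so far='knfe26qf5q2ht'
Chunk 4: stream[28..29]='3' size=0x3=3, data at stream[31..34]='dyy' -> body[13..16], body so far='knfe26qf5q2htdyy'
Chunk 5: stream[36..37]='0' size=0 (terminator). Final body='knfe26qf5q2htdyy' (16 bytes)
Body byte 15 = 'y'

Answer: y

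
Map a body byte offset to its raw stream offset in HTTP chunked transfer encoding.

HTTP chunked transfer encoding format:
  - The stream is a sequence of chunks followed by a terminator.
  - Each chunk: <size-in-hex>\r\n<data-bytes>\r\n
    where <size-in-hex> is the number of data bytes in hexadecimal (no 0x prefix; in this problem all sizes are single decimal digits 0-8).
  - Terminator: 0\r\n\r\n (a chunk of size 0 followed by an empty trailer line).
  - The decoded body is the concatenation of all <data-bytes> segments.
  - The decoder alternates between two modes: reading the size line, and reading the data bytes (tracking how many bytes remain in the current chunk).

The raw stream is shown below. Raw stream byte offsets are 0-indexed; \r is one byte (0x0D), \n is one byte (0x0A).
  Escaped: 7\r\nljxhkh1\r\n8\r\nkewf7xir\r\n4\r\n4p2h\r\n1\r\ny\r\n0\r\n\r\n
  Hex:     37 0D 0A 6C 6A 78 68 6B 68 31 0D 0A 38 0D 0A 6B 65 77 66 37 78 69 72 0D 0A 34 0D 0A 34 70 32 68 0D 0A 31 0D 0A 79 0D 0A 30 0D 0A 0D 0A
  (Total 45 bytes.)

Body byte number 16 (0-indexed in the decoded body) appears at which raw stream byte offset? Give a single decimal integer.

Answer: 29

Derivation:
Chunk 1: stream[0..1]='7' size=0x7=7, data at stream[3..10]='ljxhkh1' -> body[0..7], body so far='ljxhkh1'
Chunk 2: stream[12..13]='8' size=0x8=8, data at stream[15..23]='kewf7xir' -> body[7..15], body so far='ljxhkh1kewf7xir'
Chunk 3: stream[25..26]='4' size=0x4=4, data at stream[28..32]='4p2h' -> body[15..19], body so far='ljxhkh1kewf7xir4p2h'
Chunk 4: stream[34..35]='1' size=0x1=1, data at stream[37..38]='y' -> body[19..20], body so far='ljxhkh1kewf7xir4p2hy'
Chunk 5: stream[40..41]='0' size=0 (terminator). Final body='ljxhkh1kewf7xir4p2hy' (20 bytes)
Body byte 16 at stream offset 29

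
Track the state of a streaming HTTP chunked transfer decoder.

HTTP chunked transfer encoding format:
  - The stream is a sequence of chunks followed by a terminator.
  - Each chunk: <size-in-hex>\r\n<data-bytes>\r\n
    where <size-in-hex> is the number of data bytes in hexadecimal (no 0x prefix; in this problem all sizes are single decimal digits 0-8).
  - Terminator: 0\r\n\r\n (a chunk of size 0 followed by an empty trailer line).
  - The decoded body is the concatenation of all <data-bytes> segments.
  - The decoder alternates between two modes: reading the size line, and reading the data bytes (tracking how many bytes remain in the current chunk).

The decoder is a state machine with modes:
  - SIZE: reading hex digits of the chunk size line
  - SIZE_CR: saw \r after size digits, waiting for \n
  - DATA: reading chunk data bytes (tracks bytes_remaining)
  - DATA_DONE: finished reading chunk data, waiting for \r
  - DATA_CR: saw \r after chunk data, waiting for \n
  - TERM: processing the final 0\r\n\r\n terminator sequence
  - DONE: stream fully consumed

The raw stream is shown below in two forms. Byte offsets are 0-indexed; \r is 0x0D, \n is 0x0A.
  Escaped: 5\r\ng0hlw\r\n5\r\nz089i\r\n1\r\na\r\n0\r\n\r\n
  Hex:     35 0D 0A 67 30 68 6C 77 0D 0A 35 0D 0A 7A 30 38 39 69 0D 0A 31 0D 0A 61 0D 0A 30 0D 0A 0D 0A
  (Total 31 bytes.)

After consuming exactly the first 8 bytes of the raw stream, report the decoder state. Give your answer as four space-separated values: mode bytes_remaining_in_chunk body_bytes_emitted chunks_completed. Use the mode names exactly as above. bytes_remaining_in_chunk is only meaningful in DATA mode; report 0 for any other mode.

Answer: DATA_DONE 0 5 0

Derivation:
Byte 0 = '5': mode=SIZE remaining=0 emitted=0 chunks_done=0
Byte 1 = 0x0D: mode=SIZE_CR remaining=0 emitted=0 chunks_done=0
Byte 2 = 0x0A: mode=DATA remaining=5 emitted=0 chunks_done=0
Byte 3 = 'g': mode=DATA remaining=4 emitted=1 chunks_done=0
Byte 4 = '0': mode=DATA remaining=3 emitted=2 chunks_done=0
Byte 5 = 'h': mode=DATA remaining=2 emitted=3 chunks_done=0
Byte 6 = 'l': mode=DATA remaining=1 emitted=4 chunks_done=0
Byte 7 = 'w': mode=DATA_DONE remaining=0 emitted=5 chunks_done=0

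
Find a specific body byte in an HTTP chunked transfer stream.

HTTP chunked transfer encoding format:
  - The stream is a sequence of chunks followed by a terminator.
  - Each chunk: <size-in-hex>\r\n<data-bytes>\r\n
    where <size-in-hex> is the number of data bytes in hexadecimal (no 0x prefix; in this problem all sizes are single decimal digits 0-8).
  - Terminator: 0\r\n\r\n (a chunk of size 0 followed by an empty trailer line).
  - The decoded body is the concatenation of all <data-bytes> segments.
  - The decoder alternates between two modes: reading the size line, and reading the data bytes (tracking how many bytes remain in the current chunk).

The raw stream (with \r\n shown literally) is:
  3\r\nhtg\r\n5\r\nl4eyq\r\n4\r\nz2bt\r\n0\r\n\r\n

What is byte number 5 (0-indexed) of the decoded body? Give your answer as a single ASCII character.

Chunk 1: stream[0..1]='3' size=0x3=3, data at stream[3..6]='htg' -> body[0..3], body so far='htg'
Chunk 2: stream[8..9]='5' size=0x5=5, data at stream[11..16]='l4eyq' -> body[3..8], body so far='htgl4eyq'
Chunk 3: stream[18..19]='4' size=0x4=4, data at stream[21..25]='z2bt' -> body[8..12], body so far='htgl4eyqz2bt'
Chunk 4: stream[27..28]='0' size=0 (terminator). Final body='htgl4eyqz2bt' (12 bytes)
Body byte 5 = 'e'

Answer: e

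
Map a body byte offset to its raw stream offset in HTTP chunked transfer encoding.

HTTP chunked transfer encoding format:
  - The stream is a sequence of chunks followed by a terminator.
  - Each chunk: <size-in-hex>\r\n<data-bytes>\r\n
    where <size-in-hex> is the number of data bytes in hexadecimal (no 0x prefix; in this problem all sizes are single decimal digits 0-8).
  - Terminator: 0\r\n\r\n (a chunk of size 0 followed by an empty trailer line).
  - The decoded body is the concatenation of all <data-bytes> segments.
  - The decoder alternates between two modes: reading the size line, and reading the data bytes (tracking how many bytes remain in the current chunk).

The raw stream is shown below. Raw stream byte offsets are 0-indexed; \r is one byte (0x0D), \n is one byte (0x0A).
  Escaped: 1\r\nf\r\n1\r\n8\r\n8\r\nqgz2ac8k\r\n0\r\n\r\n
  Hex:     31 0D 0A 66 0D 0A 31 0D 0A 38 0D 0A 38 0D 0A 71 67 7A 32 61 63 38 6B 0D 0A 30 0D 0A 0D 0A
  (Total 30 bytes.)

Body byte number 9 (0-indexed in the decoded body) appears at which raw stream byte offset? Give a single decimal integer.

Answer: 22

Derivation:
Chunk 1: stream[0..1]='1' size=0x1=1, data at stream[3..4]='f' -> body[0..1], body so far='f'
Chunk 2: stream[6..7]='1' size=0x1=1, data at stream[9..10]='8' -> body[1..2], body so far='f8'
Chunk 3: stream[12..13]='8' size=0x8=8, data at stream[15..23]='qgz2ac8k' -> body[2..10], body so far='f8qgz2ac8k'
Chunk 4: stream[25..26]='0' size=0 (terminator). Final body='f8qgz2ac8k' (10 bytes)
Body byte 9 at stream offset 22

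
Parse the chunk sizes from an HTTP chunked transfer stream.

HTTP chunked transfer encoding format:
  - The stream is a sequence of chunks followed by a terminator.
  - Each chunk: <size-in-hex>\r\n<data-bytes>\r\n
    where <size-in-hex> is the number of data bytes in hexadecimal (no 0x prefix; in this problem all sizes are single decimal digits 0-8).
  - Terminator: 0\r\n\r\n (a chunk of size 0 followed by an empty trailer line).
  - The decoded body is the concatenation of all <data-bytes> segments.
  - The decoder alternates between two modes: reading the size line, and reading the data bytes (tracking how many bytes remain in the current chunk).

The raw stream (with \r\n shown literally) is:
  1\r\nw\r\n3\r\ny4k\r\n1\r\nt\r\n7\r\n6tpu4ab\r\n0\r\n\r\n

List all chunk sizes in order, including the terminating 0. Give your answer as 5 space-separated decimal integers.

Chunk 1: stream[0..1]='1' size=0x1=1, data at stream[3..4]='w' -> body[0..1], body so far='w'
Chunk 2: stream[6..7]='3' size=0x3=3, data at stream[9..12]='y4k' -> body[1..4], body so far='wy4k'
Chunk 3: stream[14..15]='1' size=0x1=1, data at stream[17..18]='t' -> body[4..5], body so far='wy4kt'
Chunk 4: stream[20..21]='7' size=0x7=7, data at stream[23..30]='6tpu4ab' -> body[5..12], body so far='wy4kt6tpu4ab'
Chunk 5: stream[32..33]='0' size=0 (terminator). Final body='wy4kt6tpu4ab' (12 bytes)

Answer: 1 3 1 7 0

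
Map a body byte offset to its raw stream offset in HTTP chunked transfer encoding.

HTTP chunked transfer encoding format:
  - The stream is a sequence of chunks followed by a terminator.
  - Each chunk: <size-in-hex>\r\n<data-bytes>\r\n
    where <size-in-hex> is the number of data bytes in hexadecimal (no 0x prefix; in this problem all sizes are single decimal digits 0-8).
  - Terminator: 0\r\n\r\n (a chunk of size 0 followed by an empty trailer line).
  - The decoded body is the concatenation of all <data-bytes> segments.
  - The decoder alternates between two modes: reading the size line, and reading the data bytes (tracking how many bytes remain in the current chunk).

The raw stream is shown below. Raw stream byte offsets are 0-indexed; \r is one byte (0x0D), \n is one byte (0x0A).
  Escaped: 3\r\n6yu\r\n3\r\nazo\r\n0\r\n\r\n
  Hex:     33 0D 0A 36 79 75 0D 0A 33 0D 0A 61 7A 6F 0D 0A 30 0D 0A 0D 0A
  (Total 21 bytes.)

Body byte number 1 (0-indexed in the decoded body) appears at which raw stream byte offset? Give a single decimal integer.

Chunk 1: stream[0..1]='3' size=0x3=3, data at stream[3..6]='6yu' -> body[0..3], body so far='6yu'
Chunk 2: stream[8..9]='3' size=0x3=3, data at stream[11..14]='azo' -> body[3..6], body so far='6yuazo'
Chunk 3: stream[16..17]='0' size=0 (terminator). Final body='6yuazo' (6 bytes)
Body byte 1 at stream offset 4

Answer: 4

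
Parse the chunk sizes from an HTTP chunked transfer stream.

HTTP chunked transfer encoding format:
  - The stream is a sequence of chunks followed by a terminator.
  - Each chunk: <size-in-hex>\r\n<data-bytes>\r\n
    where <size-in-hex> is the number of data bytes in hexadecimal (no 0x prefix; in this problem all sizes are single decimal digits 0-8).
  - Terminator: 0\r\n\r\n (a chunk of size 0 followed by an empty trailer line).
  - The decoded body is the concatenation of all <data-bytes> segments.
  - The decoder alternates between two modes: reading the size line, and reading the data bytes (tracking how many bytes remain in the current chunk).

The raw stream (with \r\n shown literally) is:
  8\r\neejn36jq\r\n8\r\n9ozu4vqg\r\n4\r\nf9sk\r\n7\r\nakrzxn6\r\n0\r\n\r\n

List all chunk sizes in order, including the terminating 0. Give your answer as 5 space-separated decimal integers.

Chunk 1: stream[0..1]='8' size=0x8=8, data at stream[3..11]='eejn36jq' -> body[0..8], body so far='eejn36jq'
Chunk 2: stream[13..14]='8' size=0x8=8, data at stream[16..24]='9ozu4vqg' -> body[8..16], body so far='eejn36jq9ozu4vqg'
Chunk 3: stream[26..27]='4' size=0x4=4, data at stream[29..33]='f9sk' -> body[16..20], body so far='eejn36jq9ozu4vqgf9sk'
Chunk 4: stream[35..36]='7' size=0x7=7, data at stream[38..45]='akrzxn6' -> body[20..27], body so far='eejn36jq9ozu4vqgf9skakrzxn6'
Chunk 5: stream[47..48]='0' size=0 (terminator). Final body='eejn36jq9ozu4vqgf9skakrzxn6' (27 bytes)

Answer: 8 8 4 7 0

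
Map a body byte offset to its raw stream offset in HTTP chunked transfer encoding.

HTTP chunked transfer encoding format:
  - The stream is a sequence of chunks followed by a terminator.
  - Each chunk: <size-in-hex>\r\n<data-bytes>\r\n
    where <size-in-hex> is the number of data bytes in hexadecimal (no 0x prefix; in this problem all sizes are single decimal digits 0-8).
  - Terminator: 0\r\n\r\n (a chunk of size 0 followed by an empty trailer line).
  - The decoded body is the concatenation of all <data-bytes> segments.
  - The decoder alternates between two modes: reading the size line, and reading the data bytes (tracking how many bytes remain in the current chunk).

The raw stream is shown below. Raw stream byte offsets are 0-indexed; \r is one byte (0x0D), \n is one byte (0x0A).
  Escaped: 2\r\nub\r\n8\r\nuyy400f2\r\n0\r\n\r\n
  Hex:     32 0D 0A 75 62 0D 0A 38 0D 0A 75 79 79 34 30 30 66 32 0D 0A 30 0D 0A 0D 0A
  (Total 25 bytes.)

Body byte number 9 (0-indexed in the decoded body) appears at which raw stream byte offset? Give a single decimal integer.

Chunk 1: stream[0..1]='2' size=0x2=2, data at stream[3..5]='ub' -> body[0..2], body so far='ub'
Chunk 2: stream[7..8]='8' size=0x8=8, data at stream[10..18]='uyy400f2' -> body[2..10], body so far='ubuyy400f2'
Chunk 3: stream[20..21]='0' size=0 (terminator). Final body='ubuyy400f2' (10 bytes)
Body byte 9 at stream offset 17

Answer: 17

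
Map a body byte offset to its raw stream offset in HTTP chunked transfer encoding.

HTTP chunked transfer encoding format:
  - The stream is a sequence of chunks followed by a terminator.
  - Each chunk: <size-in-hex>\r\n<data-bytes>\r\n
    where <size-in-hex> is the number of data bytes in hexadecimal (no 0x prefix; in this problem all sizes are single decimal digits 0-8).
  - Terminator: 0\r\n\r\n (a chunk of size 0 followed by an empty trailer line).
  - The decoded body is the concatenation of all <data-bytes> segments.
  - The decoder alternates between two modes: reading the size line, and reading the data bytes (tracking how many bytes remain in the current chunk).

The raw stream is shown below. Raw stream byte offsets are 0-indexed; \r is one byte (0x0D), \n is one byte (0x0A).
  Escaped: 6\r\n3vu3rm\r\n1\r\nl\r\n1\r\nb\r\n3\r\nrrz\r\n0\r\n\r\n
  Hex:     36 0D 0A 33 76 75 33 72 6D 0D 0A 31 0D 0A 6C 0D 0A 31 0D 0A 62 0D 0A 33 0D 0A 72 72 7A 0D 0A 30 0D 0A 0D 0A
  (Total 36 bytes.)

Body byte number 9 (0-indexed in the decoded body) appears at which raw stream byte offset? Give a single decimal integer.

Chunk 1: stream[0..1]='6' size=0x6=6, data at stream[3..9]='3vu3rm' -> body[0..6], body so far='3vu3rm'
Chunk 2: stream[11..12]='1' size=0x1=1, data at stream[14..15]='l' -> body[6..7], body so far='3vu3rml'
Chunk 3: stream[17..18]='1' size=0x1=1, data at stream[20..21]='b' -> body[7..8], body so far='3vu3rmlb'
Chunk 4: stream[23..24]='3' size=0x3=3, data at stream[26..29]='rrz' -> body[8..11], body so far='3vu3rmlbrrz'
Chunk 5: stream[31..32]='0' size=0 (terminator). Final body='3vu3rmlbrrz' (11 bytes)
Body byte 9 at stream offset 27

Answer: 27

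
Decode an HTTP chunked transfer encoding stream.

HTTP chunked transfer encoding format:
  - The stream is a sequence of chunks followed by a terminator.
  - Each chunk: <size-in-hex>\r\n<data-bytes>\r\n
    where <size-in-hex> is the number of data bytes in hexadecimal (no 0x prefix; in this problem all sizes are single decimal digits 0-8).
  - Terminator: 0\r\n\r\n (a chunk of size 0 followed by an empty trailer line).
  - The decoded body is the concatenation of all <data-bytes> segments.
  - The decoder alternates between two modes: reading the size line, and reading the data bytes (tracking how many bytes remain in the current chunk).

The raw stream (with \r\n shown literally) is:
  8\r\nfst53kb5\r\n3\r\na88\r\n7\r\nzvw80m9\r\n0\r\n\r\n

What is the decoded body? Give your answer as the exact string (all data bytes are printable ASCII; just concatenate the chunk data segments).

Answer: fst53kb5a88zvw80m9

Derivation:
Chunk 1: stream[0..1]='8' size=0x8=8, data at stream[3..11]='fst53kb5' -> body[0..8], body so far='fst53kb5'
Chunk 2: stream[13..14]='3' size=0x3=3, data at stream[16..19]='a88' -> body[8..11], body so far='fst53kb5a88'
Chunk 3: stream[21..22]='7' size=0x7=7, data at stream[24..31]='zvw80m9' -> body[11..18], body so far='fst53kb5a88zvw80m9'
Chunk 4: stream[33..34]='0' size=0 (terminator). Final body='fst53kb5a88zvw80m9' (18 bytes)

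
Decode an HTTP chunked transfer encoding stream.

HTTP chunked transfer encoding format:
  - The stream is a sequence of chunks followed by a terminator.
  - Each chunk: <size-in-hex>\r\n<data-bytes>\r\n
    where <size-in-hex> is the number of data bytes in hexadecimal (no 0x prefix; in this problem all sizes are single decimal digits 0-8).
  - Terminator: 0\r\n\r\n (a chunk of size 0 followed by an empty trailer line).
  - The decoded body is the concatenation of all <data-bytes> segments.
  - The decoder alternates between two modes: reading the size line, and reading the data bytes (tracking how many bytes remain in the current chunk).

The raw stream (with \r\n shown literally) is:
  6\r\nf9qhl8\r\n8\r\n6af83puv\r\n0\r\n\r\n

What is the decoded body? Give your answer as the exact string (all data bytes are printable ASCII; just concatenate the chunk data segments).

Chunk 1: stream[0..1]='6' size=0x6=6, data at stream[3..9]='f9qhl8' -> body[0..6], body so far='f9qhl8'
Chunk 2: stream[11..12]='8' size=0x8=8, data at stream[14..22]='6af83puv' -> body[6..14], body so far='f9qhl86af83puv'
Chunk 3: stream[24..25]='0' size=0 (terminator). Final body='f9qhl86af83puv' (14 bytes)

Answer: f9qhl86af83puv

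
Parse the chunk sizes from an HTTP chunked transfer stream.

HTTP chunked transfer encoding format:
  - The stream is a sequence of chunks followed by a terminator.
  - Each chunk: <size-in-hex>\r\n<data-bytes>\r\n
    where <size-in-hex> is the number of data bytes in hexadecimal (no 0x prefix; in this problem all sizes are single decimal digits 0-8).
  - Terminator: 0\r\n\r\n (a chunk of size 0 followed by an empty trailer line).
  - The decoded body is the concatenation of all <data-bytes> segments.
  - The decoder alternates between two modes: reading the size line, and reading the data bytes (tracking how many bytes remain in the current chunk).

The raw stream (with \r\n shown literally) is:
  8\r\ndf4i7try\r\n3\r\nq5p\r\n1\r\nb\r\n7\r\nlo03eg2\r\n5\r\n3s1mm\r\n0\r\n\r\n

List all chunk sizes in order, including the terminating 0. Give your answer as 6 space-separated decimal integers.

Chunk 1: stream[0..1]='8' size=0x8=8, data at stream[3..11]='df4i7try' -> body[0..8], body so far='df4i7try'
Chunk 2: stream[13..14]='3' size=0x3=3, data at stream[16..19]='q5p' -> body[8..11], body so far='df4i7tryq5p'
Chunk 3: stream[21..22]='1' size=0x1=1, data at stream[24..25]='b' -> body[11..12], body so far='df4i7tryq5pb'
Chunk 4: stream[27..28]='7' size=0x7=7, data at stream[30..37]='lo03eg2' -> body[12..19], body so far='df4i7tryq5pblo03eg2'
Chunk 5: stream[39..40]='5' size=0x5=5, data at stream[42..47]='3s1mm' -> body[19..24], body so far='df4i7tryq5pblo03eg23s1mm'
Chunk 6: stream[49..50]='0' size=0 (terminator). Final body='df4i7tryq5pblo03eg23s1mm' (24 bytes)

Answer: 8 3 1 7 5 0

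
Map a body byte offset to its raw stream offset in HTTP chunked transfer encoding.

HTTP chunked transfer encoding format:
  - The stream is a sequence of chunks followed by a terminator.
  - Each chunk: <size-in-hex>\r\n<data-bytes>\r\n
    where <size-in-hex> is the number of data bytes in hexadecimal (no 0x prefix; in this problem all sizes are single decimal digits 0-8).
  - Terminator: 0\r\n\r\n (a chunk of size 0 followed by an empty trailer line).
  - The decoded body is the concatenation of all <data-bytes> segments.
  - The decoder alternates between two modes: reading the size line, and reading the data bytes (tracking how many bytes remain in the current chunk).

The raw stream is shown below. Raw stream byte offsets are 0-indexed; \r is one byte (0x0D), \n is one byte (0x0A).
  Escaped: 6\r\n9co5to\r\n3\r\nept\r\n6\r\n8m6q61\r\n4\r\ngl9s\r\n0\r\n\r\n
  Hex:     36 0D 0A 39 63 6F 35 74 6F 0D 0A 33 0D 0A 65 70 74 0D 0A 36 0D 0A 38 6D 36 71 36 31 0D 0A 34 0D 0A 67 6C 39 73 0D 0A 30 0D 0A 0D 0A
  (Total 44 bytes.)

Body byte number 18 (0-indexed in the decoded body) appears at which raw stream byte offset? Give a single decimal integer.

Chunk 1: stream[0..1]='6' size=0x6=6, data at stream[3..9]='9co5to' -> body[0..6], body so far='9co5to'
Chunk 2: stream[11..12]='3' size=0x3=3, data at stream[14..17]='ept' -> body[6..9], body so far='9co5toept'
Chunk 3: stream[19..20]='6' size=0x6=6, data at stream[22..28]='8m6q61' -> body[9..15], body so far='9co5toept8m6q61'
Chunk 4: stream[30..31]='4' size=0x4=4, data at stream[33..37]='gl9s' -> body[15..19], body so far='9co5toept8m6q61gl9s'
Chunk 5: stream[39..40]='0' size=0 (terminator). Final body='9co5toept8m6q61gl9s' (19 bytes)
Body byte 18 at stream offset 36

Answer: 36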